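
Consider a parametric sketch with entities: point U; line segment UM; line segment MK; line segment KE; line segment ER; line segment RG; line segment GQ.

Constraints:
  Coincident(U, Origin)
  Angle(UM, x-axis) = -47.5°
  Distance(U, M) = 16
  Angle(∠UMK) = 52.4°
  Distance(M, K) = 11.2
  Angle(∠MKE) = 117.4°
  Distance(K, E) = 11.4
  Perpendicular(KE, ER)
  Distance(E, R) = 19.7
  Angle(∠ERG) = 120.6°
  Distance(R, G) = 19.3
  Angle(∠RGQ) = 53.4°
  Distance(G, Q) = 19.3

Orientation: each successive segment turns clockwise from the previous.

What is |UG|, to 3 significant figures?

27.4

U is at the origin; UM runs at -47.5° with length 16.0, so M = (10.8, -11.8). ∠UMK = 52.4° gives MK at -175° from the x-axis; with |MK| = 11.2, K = (-0.350, -12.8). ∠MKE = 117.4° gives KE at 122° from the x-axis; with |KE| = 11.4, E = (-6.44, -3.12). KE ⟂ ER, so ER runs at 32.3°; with |ER| = 19.7, R = (10.2, 7.41). ∠ERG = 120.6° gives RG at -27.1° from the x-axis; with |RG| = 19.3, G = (27.4, -1.38). Then |UG| = |G − U| = 27.4.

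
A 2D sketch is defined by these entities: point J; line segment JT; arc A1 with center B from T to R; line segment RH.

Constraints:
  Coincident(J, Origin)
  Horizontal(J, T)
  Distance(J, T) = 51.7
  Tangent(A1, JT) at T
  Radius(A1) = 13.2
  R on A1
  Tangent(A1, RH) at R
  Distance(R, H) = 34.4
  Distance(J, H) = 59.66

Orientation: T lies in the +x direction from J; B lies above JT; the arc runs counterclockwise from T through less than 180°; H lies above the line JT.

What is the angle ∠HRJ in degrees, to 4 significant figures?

65.46°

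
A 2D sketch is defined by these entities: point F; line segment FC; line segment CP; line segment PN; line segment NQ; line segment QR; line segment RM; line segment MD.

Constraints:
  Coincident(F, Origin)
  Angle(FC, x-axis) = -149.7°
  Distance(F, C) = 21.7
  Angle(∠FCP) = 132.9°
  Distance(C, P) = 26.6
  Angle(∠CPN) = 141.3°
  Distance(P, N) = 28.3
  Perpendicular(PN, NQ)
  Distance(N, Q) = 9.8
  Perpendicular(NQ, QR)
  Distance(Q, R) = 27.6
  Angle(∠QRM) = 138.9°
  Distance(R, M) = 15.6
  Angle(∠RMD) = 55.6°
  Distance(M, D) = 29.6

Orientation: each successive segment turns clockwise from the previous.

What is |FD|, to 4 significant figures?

61.03

∠QRM = 138.9° gives RM at -96.60° from the x-axis; with |RM| = 15.6, M = (-38.31, -12.63). ∠RMD = 55.6° gives MD at 139.0° from the x-axis; with |MD| = 29.6, D = (-60.65, 6.790). Then |FD| = |D − F| = 61.03.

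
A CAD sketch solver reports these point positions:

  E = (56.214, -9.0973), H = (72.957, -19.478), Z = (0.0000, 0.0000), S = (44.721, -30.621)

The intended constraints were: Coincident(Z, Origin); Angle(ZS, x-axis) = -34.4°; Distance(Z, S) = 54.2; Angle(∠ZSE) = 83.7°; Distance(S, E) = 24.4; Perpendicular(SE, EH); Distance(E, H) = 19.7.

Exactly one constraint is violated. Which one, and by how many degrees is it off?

Perpendicular(SE, EH) — off by 3.70°.

Z = (0.00, 0.00) ✓; ZS at -34.40° ✓; |ZS| = 54.20 ✓; ∠ZSE = 83.70° ✓; |SE| = 24.40 ✓; ∠(SE, EH) = 93.70° ✗; |EH| = 19.70 ✓.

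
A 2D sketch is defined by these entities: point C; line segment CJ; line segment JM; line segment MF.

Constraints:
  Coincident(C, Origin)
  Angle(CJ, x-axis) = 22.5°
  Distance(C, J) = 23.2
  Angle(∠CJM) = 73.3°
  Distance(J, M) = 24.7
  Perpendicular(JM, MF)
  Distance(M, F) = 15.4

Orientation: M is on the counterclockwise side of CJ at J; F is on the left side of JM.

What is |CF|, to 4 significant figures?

19.28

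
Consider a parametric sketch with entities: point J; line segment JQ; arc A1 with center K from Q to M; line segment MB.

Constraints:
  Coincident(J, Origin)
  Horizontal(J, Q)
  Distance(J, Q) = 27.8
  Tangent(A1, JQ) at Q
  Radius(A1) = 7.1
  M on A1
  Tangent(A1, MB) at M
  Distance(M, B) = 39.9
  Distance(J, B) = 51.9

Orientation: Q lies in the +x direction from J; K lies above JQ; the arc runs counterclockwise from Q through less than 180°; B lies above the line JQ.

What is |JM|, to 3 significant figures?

35.8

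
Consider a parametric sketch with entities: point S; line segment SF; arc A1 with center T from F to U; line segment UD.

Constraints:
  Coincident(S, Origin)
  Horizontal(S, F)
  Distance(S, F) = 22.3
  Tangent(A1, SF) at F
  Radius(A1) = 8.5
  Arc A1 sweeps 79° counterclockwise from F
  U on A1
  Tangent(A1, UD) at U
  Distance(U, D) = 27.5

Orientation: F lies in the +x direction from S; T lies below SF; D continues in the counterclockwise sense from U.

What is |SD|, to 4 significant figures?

34.97

S is at the origin; SF is horizontal with |SF| = 22.3 and F on the +x side, so F = (22.30, 0.000). Since A1 is tangent to SF there, TF ⟂ SF, so T = F + (0, -8.5) = (22.30, -8.500). On A1, F sits at bearing 90° from T; a 79° counterclockwise sweep puts U at bearing 169°, so U = T + 8.5·(cos 169°, sin 169°) = (13.96, -6.878). A1 meets UD tangentially, so TU is at right angles to UD, so UD runs along (−sin 169°, cos 169°); with |UD| = 27.5, D = (8.709, -33.87). Then |SD| = |D − S| = 34.97.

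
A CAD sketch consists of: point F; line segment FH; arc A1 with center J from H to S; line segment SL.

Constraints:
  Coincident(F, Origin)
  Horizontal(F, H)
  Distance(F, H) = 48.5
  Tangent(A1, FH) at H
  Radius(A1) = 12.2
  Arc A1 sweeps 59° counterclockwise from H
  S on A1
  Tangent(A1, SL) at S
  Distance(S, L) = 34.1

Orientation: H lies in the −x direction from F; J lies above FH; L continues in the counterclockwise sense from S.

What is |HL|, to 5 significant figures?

44.949

On A1, H sits at bearing -90° from J; a 59° counterclockwise sweep puts S at bearing -31°, so S = J + 12.2·(cos -31°, sin -31°) = (-38.043, 5.9165). The tangent condition forces JS to be normal to SL, so SL runs along (−sin -31°, cos -31°); with |SL| = 34.1, L = (-20.480, 35.146). Then |HL| = |L − H| = 44.949.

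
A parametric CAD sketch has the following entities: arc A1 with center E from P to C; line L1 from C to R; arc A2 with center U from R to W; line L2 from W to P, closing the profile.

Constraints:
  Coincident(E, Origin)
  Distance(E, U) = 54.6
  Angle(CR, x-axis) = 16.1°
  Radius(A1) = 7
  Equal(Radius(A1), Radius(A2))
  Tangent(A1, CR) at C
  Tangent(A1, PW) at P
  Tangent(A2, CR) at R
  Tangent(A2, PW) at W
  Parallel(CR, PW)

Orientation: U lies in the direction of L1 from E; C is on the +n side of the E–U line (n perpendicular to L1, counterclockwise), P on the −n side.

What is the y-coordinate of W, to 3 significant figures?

8.42

The slot axis is L1's direction at 16.1°, so u = (cos 16.1°, sin 16.1°) = (0.961, 0.277) and n = (−sin 16.1°, cos 16.1°) = (-0.277, 0.961). E is at the origin and U lies 54.6 along u from E, so U = 54.6·u = (52.5, 15.1). Tangency of A1 to both parallel lines with radius 7.0 puts C and P at E ± 7.0·n: C = (-1.94, 6.73), P = (1.94, -6.73). Equal radii place R and W the same way about U: R = U + 7.0·n = (50.5, 21.9), W = U − 7.0·n = (54.4, 8.42). So W.y = 8.42.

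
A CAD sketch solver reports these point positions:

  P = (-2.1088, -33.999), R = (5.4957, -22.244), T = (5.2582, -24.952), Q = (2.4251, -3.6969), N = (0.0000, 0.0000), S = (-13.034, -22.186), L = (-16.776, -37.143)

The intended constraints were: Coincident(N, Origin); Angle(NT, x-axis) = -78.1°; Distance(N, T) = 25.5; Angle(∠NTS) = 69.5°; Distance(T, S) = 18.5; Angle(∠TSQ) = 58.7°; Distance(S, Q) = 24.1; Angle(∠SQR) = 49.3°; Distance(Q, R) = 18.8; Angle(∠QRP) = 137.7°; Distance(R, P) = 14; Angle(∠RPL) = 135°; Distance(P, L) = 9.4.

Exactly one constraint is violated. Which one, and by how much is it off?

Distance(P, L) = 9.4 — off by 5.60.

N = (0.00, 0.00) ✓; NT at -78.10° ✓; |NT| = 25.50 ✓; ∠NTS = 69.50° ✓; |TS| = 18.50 ✓; ∠TSQ = 58.70° ✓; |SQ| = 24.10 ✓; ∠SQR = 49.30° ✓; |QR| = 18.80 ✓; ∠QRP = 137.7° ✓; |RP| = 14.00 ✓; ∠RPL = 135.0° ✓; |PL| = 15.00 ✗.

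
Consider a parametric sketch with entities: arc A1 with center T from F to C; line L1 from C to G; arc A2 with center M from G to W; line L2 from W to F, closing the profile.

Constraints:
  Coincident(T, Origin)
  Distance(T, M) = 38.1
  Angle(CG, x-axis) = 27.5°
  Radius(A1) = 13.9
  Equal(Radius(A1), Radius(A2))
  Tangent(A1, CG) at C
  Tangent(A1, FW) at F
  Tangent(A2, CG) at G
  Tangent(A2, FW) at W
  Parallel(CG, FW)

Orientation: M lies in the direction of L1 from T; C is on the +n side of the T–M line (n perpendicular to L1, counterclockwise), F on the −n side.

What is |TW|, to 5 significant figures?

40.556

The slot axis is L1's direction at 27.5°, so u = (cos 27.5°, sin 27.5°) = (0.88701, 0.46175) and n = (−sin 27.5°, cos 27.5°) = (-0.46175, 0.88701). T is at the origin and M lies 38.1 along u from T, so M = 38.1·u = (33.795, 17.593). Tangency of A1 to both parallel lines with radius 13.9 puts C and F at T ± 13.9·n: C = (-6.4183, 12.329), F = (6.4183, -12.329). Equal radii place G and W the same way about M: G = M + 13.9·n = (27.377, 29.922), W = M − 13.9·n = (40.213, 5.2632). Then |TW| = |W − T| = 40.556.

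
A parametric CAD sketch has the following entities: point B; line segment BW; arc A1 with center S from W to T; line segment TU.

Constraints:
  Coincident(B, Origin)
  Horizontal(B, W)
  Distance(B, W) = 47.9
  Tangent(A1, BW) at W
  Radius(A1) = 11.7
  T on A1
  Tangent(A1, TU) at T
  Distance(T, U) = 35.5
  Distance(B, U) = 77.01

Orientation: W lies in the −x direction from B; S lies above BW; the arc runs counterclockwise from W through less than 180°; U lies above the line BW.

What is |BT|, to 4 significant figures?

43.29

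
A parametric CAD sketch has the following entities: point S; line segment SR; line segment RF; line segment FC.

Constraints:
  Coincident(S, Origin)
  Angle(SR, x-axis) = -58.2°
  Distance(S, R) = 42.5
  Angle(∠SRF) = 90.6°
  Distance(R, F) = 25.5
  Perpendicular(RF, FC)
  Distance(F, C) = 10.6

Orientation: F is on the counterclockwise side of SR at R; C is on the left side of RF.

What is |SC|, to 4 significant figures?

41.12

S is at the origin; SR runs at -58.2° with length 42.5, so R = 42.5·(cos -58.2°, sin -58.2°) = (22.40, -36.12). ∠SRF = 90.6°, so RF runs at -58.2° + (180° − 90.6°) = 31.20° from the x-axis; with |RF| = 25.5, F = R + 25.5·(cos 31.20°, sin 31.20°) = (44.21, -22.91). The perpendicularity gives FC at right angles to RF; with |FC| = 10.6 on the left of RF, C = F + 10.6·(-0.5180, 0.8554) = (38.72, -13.84). Then |SC| = |C − S| = 41.12.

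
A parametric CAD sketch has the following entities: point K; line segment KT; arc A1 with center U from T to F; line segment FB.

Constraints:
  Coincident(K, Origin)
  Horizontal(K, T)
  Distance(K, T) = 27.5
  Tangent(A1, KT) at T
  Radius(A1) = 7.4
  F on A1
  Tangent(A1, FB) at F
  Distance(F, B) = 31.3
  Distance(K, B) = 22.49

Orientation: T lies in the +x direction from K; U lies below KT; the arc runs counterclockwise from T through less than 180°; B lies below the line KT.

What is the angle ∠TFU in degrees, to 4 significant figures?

69.38°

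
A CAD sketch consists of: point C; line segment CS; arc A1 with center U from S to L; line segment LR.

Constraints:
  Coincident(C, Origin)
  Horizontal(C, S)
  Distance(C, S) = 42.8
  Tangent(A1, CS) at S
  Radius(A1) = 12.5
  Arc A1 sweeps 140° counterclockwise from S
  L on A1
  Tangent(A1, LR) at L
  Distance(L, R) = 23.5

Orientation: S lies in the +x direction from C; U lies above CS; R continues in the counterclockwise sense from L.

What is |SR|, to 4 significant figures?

38.49

On A1, S sits at bearing -90° from U; a 140° counterclockwise sweep puts L at bearing 50°, so L = U + 12.5·(cos 50°, sin 50°) = (50.83, 22.08). Tangency of A1 to LR means the radius UL is perpendicular to LR, so LR runs along (−sin 50°, cos 50°); with |LR| = 23.5, R = (32.83, 37.18). Then |SR| = |R − S| = 38.49.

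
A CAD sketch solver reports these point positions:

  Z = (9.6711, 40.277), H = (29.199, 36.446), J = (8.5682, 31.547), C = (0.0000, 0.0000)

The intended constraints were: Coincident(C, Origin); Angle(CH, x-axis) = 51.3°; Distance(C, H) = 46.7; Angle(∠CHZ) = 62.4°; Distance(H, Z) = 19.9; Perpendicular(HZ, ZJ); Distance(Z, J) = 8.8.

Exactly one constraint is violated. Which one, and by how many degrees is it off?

Perpendicular(HZ, ZJ) — off by 3.90°.

C = (0.00, 0.00) ✓; CH at 51.30° ✓; |CH| = 46.70 ✓; ∠CHZ = 62.40° ✓; |HZ| = 19.90 ✓; ∠(HZ, ZJ) = 93.90° ✗; |ZJ| = 8.799 ✓.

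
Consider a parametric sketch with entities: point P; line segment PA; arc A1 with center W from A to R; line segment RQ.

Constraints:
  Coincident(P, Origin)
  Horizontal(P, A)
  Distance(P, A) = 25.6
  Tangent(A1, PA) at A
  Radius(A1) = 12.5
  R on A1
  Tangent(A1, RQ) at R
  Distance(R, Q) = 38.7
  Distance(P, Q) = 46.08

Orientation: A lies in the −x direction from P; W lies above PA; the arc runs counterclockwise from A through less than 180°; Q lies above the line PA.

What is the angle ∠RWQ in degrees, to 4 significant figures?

72.10°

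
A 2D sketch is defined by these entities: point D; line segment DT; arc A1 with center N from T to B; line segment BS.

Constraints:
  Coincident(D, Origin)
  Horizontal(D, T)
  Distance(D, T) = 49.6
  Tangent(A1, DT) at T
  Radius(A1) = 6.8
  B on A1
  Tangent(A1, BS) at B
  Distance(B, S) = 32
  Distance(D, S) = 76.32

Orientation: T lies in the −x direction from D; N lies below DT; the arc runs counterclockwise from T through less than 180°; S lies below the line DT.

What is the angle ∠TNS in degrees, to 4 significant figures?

144.5°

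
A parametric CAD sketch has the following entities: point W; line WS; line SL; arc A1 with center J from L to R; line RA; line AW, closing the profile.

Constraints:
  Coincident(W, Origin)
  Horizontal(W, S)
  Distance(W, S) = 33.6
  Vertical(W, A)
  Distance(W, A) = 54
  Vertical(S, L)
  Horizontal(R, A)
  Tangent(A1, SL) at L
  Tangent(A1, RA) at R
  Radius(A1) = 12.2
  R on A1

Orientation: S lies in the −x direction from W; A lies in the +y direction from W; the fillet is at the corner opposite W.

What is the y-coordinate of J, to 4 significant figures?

41.80

W and A share the same x with |WA| = 54.0 and A on the +y side, so A = (0.000, 54.00). The virtual corner opposite W is at (-33.60, 54.00). A1 meets SL tangentially, so JL is at right angles to SL and since A1 is tangent to RA there, JR ⟂ RA, with radius 12.2, so the center J sits 12.2 in from both sides at J = (-21.40, 41.80). So J.y = 41.80.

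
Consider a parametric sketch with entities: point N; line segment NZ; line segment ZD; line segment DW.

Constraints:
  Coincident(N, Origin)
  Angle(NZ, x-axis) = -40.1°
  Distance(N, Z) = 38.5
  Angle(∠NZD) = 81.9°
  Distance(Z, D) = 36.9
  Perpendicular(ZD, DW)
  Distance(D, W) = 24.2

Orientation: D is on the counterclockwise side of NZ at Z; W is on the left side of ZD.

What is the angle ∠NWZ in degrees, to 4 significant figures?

57.11°

N is at the origin; NZ runs at -40.1° with length 38.5, so Z = 38.5·(cos -40.1°, sin -40.1°) = (29.45, -24.80). ∠NZD = 81.9°, so ZD runs at -40.1° + (180° − 81.9°) = 58.00° from the x-axis; with |ZD| = 36.9, D = Z + 36.9·(cos 58.00°, sin 58.00°) = (49.00, 6.494). ZD is perpendicular to DW; with |DW| = 24.2 on the left of ZD, W = D + 24.2·(-0.8480, 0.5299) = (28.48, 19.32). Then cos ∠NWZ = WN·WZ / (|WN||WZ|), giving 57.11°.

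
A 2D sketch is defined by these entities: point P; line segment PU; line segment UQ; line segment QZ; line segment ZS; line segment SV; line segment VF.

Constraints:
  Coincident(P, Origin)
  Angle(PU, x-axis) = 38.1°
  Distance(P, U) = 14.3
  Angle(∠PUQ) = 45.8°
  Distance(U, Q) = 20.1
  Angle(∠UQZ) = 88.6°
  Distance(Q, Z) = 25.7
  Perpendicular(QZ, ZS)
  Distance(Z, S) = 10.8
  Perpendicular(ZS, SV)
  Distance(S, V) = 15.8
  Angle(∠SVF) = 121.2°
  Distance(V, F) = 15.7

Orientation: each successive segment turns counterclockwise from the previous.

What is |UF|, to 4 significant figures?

22.76

ZS ⟂ SV, so SV runs at 83.70°; with |SV| = 15.8, V = (0.9828, 0.4914). ∠SVF = 121.2° gives VF at 142.5° from the x-axis; with |VF| = 15.7, F = (-11.47, 10.05). Then |UF| = |F − U| = 22.76.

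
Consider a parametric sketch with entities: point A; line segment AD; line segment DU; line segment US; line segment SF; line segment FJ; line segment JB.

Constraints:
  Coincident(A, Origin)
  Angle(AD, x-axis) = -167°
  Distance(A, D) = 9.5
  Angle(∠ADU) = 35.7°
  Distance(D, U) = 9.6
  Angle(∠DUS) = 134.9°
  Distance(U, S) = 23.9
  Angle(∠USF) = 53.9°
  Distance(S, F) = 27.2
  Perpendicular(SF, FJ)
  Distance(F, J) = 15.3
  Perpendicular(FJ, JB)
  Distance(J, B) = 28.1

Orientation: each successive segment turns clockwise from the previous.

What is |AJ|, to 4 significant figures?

10.47

A is at the origin; AD runs at -167.0° with length 9.5, so D = (-9.257, -2.137). ∠ADU = 35.7° gives DU at 48.70° from the x-axis; with |DU| = 9.6, U = (-2.920, 5.075). ∠DUS = 134.9° gives US at 3.600° from the x-axis; with |US| = 23.9, S = (20.93, 6.576). ∠USF = 53.9° gives SF at -122.5° from the x-axis; with |SF| = 27.2, F = (6.318, -16.36). SF is perpendicular to FJ, so FJ runs at 147.5°; with |FJ| = 15.3, J = (-6.586, -8.144). Then |AJ| = |J − A| = 10.47.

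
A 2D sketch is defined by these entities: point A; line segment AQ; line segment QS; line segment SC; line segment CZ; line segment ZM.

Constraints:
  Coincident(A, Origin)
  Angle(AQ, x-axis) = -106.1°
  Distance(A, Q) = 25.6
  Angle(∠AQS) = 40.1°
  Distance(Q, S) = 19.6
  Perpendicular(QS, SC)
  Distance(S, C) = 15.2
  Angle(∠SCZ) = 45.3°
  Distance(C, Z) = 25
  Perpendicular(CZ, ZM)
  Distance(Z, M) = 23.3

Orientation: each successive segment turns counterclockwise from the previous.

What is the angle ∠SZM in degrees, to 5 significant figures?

52.944°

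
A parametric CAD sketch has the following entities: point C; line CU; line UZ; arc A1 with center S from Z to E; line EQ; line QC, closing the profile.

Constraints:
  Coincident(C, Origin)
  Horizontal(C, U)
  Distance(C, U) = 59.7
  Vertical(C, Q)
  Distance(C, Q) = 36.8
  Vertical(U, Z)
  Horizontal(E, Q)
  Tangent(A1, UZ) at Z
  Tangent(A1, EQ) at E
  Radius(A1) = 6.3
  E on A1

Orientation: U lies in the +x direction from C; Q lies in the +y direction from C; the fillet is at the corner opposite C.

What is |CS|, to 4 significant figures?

61.50

C is at the origin; C and U share the same y with |CU| = 59.7 and U on the +x side, so U = (59.70, 0.000). C and Q share the same x with |CQ| = 36.8 and Q on the +y side, so Q = (0.000, 36.80). The virtual corner opposite C is at (59.70, 36.80). The tangent condition forces SZ to be normal to UZ and tangency of A1 to EQ means the radius SE is perpendicular to EQ, with radius 6.3, so the center S sits 6.3 in from both sides at S = (53.40, 30.50). Then |CS| = |S − C| = 61.50.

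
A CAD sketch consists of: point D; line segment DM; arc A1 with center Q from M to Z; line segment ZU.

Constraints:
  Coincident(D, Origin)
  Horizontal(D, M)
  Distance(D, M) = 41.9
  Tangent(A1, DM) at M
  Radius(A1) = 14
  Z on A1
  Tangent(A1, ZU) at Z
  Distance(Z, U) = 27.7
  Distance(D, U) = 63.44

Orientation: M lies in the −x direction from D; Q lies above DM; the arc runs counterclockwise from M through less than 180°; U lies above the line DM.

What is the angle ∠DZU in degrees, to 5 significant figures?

157.74°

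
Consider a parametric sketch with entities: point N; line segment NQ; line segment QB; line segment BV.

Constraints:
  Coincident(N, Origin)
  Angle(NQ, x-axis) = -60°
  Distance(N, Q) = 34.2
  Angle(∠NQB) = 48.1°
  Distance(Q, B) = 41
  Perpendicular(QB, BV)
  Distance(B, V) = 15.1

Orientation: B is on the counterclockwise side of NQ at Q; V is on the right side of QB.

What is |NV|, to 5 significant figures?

44.436

N is at the origin; NQ runs at -60.0° with length 34.2, so Q = 34.2·(cos -60.0°, sin -60.0°) = (17.100, -29.618). ∠NQB = 48.1°, so QB runs at -60.0° + (180° − 48.1°) = 71.900° from the x-axis; with |QB| = 41.0, B = Q + 41.0·(cos 71.900°, sin 71.900°) = (29.838, 9.3531). QB ⟂ BV; with |BV| = 15.1 on the right of QB, V = B + 15.1·(0.95052, -0.31068) = (44.191, 4.6619). Then |NV| = |V − N| = 44.436.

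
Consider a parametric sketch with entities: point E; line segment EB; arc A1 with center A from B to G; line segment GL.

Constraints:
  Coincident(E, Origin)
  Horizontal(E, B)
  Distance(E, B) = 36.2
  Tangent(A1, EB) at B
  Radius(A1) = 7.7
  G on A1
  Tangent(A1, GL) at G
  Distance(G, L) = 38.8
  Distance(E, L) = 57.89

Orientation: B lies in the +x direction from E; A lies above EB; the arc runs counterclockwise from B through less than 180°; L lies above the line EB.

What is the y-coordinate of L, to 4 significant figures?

47.17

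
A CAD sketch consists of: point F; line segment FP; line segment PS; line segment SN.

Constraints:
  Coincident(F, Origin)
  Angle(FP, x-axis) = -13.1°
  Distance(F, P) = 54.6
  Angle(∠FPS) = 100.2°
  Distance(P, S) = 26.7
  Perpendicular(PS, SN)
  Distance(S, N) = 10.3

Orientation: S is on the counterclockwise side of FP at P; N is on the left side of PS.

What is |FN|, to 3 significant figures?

56.7

F is at the origin; FP runs at -13.1° with length 54.6, so P = 54.6·(cos -13.1°, sin -13.1°) = (53.2, -12.4). ∠FPS = 100.2°, so PS runs at -13.1° + (180° − 100.2°) = 66.7° from the x-axis; with |PS| = 26.7, S = P + 26.7·(cos 66.7°, sin 66.7°) = (63.7, 12.1). PS is perpendicular to SN; with |SN| = 10.3 on the left of PS, N = S + 10.3·(-0.918, 0.396) = (54.3, 16.2). Then |FN| = |N − F| = 56.7.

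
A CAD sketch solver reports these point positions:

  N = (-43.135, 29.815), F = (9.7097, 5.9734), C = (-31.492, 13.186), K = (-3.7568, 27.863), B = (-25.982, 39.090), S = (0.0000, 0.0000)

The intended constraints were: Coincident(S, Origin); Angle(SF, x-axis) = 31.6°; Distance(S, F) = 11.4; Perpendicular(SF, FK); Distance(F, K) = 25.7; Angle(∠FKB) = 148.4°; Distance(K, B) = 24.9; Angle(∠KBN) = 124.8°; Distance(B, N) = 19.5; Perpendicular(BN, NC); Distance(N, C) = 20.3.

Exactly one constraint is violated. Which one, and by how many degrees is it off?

Perpendicular(BN, NC) — off by 6.60°.

S = (0.00, 0.00) ✓; SF at 31.60° ✓; |SF| = 11.40 ✓; ∠(SF, FK) = 90.00° ✓; |FK| = 25.70 ✓; ∠FKB = 148.4° ✓; |KB| = 24.90 ✓; ∠KBN = 124.8° ✓; |BN| = 19.50 ✓; ∠(BN, NC) = 96.60° ✗; |NC| = 20.30 ✓.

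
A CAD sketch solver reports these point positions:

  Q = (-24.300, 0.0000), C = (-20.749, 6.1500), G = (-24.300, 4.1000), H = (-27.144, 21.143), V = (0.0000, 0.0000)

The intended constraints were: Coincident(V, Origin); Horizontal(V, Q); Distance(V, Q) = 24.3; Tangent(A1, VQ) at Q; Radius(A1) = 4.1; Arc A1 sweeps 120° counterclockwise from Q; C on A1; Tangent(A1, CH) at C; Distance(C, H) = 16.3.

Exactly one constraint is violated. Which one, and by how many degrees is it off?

Tangent(A1, CH) at C — off by 6.90°.

V = (0.00, 0.00) ✓; V.y = 0.00, Q.y = 0.00 ✓; |VQ| = 24.30 ✓; ∠(GQ, QV) = 90.00° ✓; |GQ| = 4.100 ✓; bearing(G→C) − bearing(G→Q) = 120.0° ✓; |GC| = 4.100 ✓; ∠(GC, CH) = 96.90° ✗; |CH| = 16.30 ✓.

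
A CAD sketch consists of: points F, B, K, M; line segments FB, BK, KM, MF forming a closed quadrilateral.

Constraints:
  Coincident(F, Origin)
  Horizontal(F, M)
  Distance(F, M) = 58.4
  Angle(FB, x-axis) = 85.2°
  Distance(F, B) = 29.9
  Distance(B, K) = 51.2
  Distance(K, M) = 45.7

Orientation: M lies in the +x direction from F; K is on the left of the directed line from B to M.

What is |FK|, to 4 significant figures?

68.37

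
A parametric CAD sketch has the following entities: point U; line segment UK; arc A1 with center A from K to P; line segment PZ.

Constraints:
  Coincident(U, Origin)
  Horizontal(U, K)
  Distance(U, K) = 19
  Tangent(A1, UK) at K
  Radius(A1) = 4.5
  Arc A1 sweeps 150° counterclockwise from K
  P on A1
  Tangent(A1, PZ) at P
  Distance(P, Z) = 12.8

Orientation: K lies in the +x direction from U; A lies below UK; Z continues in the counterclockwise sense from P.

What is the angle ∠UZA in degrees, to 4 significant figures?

21.37°

U is at the origin; UK is horizontal with |UK| = 19.0 and K on the +x side, so K = (19.00, 0.000). Tangency of A1 to UK means the radius AK is perpendicular to UK, so A = K + (0, -4.5) = (19.00, -4.500). On A1, K sits at bearing 90° from A; a 150° counterclockwise sweep puts P at bearing 240°, so P = A + 4.5·(cos 240°, sin 240°) = (16.75, -8.397). Tangency of A1 to PZ means the radius AP is perpendicular to PZ, so PZ runs along (−sin 240°, cos 240°); with |PZ| = 12.8, Z = (27.84, -14.80). Then cos ∠UZA = ZU·ZA / (|ZU||ZA|), giving 21.37°.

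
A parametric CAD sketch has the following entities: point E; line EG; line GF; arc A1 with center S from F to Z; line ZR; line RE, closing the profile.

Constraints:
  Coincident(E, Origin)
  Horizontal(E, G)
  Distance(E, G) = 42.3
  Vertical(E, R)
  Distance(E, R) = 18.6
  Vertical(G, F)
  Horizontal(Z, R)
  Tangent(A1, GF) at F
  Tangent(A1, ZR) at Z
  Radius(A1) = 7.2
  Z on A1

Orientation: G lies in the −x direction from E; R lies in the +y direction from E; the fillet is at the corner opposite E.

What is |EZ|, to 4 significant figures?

39.72

E is at the origin; E and G share the same y with |EG| = 42.3 and G on the −x side, so G = (-42.30, 0.000). ER is vertical with |ER| = 18.6 and R on the +y side, so R = (0.000, 18.60). The virtual corner opposite E is at (-42.30, 18.60). Tangency of A1 to GF means the radius SF is perpendicular to GF and A1 meets ZR tangentially, so SZ is at right angles to ZR, with radius 7.2, so the center S sits 7.2 in from both sides at S = (-35.10, 11.40). That places the tangent points at F = (-42.30, 11.40) on GF and Z = (-35.10, 18.60) on ZR. Then |EZ| = |Z − E| = 39.72.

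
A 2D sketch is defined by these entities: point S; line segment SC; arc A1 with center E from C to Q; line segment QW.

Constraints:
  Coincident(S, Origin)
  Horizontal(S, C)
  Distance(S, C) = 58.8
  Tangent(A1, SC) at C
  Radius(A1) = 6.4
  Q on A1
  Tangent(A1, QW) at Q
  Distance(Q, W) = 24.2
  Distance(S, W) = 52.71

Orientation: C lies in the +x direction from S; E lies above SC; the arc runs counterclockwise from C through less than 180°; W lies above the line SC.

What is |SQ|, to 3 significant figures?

64.1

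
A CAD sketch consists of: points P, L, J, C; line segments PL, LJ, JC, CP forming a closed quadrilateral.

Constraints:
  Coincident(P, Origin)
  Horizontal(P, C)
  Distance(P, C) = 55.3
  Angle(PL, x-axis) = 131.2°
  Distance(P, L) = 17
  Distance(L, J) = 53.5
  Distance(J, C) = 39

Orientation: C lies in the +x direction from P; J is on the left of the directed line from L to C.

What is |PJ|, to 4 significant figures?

51.19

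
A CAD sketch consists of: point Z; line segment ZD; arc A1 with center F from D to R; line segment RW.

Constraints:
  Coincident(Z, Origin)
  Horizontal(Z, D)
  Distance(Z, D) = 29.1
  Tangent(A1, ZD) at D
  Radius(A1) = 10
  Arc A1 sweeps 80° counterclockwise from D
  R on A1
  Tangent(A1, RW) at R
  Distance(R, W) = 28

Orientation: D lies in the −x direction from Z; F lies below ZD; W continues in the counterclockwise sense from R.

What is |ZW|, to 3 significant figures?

56.6

Z is at the origin; ZD is horizontal with |ZD| = 29.1 and D on the −x side, so D = (-29.1, 0.00). Since A1 is tangent to ZD there, FD ⟂ ZD, so F = D + (0, -10) = (-29.1, -10.0). On A1, D sits at bearing 90° from F; an 80° counterclockwise sweep puts R at bearing 170°, so R = F + 10.0·(cos 170°, sin 170°) = (-38.9, -8.26). A1 meets RW tangentially, so FR is at right angles to RW, so RW runs along (−sin 170°, cos 170°); with |RW| = 28.0, W = (-43.8, -35.8). Then |ZW| = |W − Z| = 56.6.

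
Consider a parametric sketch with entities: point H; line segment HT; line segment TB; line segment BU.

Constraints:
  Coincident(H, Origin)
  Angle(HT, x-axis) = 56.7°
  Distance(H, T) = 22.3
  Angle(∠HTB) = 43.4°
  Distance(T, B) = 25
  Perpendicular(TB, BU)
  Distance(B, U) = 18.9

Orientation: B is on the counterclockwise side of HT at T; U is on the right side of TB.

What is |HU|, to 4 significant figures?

35.33

∠HTB = 43.4°, so TB runs at 56.7° + (180° − 43.4°) = 193.3° from the x-axis; with |TB| = 25.0, B = T + 25.0·(cos 193.3°, sin 193.3°) = (-12.09, 12.89). The perpendicularity gives BU at right angles to TB; with |BU| = 18.9 on the right of TB, U = B + 18.9·(-0.2300, 0.9732) = (-16.43, 31.28). Then |HU| = |U − H| = 35.33.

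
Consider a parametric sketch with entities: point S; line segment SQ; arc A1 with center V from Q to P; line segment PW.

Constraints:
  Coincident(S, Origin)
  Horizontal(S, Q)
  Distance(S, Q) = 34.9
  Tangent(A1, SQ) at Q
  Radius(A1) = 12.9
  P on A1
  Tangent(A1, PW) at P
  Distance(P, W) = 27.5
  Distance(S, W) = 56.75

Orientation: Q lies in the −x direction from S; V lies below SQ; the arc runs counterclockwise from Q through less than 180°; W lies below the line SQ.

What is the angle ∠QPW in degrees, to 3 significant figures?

124°

S is at the origin; S and Q share the same y with |SQ| = 34.9 and Q on the −x side, so Q = (-34.9, 0.00). The tangent condition forces VQ to be normal to SQ, so V = Q + (0, -12.9) = (-34.9, -12.9). Since VP ⟂ PW (tangency), |VW| = √(12.9² + 27.5²) = 30.4 regardless of where P sits on A1. So W lies on both circle(S, 56.75) and circle(V, 30.4); the below-SQ intersection is W = (-36.8, -43.2). P is the foot of the tangent from W: P = (-46.9, -17.6).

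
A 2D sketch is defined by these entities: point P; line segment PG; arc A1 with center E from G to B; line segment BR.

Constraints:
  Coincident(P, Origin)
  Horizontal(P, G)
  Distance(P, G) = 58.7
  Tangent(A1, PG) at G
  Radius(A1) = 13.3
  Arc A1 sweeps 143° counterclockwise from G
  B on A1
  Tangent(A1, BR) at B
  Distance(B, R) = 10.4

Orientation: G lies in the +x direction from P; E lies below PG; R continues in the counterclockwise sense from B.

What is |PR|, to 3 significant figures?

66.3

P is at the origin; P and G share the same y with |PG| = 58.7 and G on the +x side, so G = (58.7, 0.00). Tangency of A1 to PG means the radius EG is perpendicular to PG, so E = G + (0, -13.3) = (58.7, -13.3). On A1, G sits at bearing 90° from E; a 143° counterclockwise sweep puts B at bearing 233°, so B = E + 13.3·(cos 233°, sin 233°) = (50.7, -23.9). A1 meets BR tangentially, so EB is at right angles to BR, so BR runs along (−sin 233°, cos 233°); with |BR| = 10.4, R = (59.0, -30.2). Then |PR| = |R − P| = 66.3.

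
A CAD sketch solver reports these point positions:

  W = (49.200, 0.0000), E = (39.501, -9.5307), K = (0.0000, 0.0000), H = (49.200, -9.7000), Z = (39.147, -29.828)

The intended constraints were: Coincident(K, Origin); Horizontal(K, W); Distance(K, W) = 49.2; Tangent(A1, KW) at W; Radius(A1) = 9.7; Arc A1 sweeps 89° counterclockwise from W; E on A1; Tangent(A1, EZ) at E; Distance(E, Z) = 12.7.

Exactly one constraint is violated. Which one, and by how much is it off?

Distance(E, Z) = 12.7 — off by 7.60.

K = (0.00, 0.00) ✓; K.y = 0.00, W.y = 0.00 ✓; |KW| = 49.20 ✓; ∠(HW, WK) = 90.00° ✓; |HW| = 9.700 ✓; bearing(H→E) − bearing(H→W) = 89.00° ✓; |HE| = 9.700 ✓; ∠(HE, EZ) = 90.00° ✓; |EZ| = 20.30 ✗.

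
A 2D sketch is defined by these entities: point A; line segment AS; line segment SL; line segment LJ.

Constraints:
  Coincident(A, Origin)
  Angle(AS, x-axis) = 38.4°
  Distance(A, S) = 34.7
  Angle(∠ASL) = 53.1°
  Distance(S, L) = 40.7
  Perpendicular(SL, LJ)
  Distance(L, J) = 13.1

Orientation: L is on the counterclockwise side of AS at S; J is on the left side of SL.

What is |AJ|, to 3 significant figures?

24.7

A is at the origin; AS runs at 38.4° with length 34.7, so S = 34.7·(cos 38.4°, sin 38.4°) = (27.2, 21.6). ∠ASL = 53.1°, so SL runs at 38.4° + (180° − 53.1°) = 165° from the x-axis; with |SL| = 40.7, L = S + 40.7·(cos 165°, sin 165°) = (-12.2, 31.9). SL is perpendicular to LJ; with |LJ| = 13.1 on the left of SL, J = L + 13.1·(-0.254, -0.967) = (-15.5, 19.2). Then |AJ| = |J − A| = 24.7.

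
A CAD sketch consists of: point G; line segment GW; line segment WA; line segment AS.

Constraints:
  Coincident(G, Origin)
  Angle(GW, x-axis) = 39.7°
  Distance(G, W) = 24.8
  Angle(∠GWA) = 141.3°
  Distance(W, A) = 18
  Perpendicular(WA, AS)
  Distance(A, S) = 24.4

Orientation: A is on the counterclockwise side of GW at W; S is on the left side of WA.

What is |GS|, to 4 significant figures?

38.40

∠GWA = 141.3°, so WA runs at 39.7° + (180° − 141.3°) = 78.40° from the x-axis; with |WA| = 18.0, A = W + 18.0·(cos 78.40°, sin 78.40°) = (22.70, 33.47). WA ⟂ AS; with |AS| = 24.4 on the left of WA, S = A + 24.4·(-0.9796, 0.2011) = (-1.201, 38.38). Then |GS| = |S − G| = 38.40.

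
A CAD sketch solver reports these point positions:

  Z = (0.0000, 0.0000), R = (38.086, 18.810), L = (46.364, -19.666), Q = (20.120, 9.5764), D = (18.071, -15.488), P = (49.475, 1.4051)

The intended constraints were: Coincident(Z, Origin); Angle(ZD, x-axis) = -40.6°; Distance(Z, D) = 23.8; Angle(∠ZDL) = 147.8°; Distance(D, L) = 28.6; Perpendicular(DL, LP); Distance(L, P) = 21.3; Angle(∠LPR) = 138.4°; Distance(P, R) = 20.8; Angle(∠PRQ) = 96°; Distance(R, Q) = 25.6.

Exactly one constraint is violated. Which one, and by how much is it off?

Distance(R, Q) = 25.6 — off by 5.40.

Z = (0.00, 0.00) ✓; ZD at -40.60° ✓; |ZD| = 23.80 ✓; ∠ZDL = 147.8° ✓; |DL| = 28.60 ✓; ∠(DL, LP) = 90.00° ✓; |LP| = 21.30 ✓; ∠LPR = 138.4° ✓; |PR| = 20.80 ✓; ∠PRQ = 96.00° ✓; |RQ| = 20.20 ✗.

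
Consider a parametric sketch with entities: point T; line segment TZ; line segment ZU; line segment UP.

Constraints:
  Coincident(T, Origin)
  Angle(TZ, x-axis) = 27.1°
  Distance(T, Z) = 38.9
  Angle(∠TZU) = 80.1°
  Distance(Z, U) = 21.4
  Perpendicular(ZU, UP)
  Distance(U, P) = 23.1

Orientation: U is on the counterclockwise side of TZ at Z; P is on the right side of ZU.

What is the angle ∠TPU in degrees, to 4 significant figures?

13.47°

T is at the origin; TZ runs at 27.1° with length 38.9, so Z = 38.9·(cos 27.1°, sin 27.1°) = (34.63, 17.72). ∠TZU = 80.1°, so ZU runs at 27.1° + (180° − 80.1°) = 127.0° from the x-axis; with |ZU| = 21.4, U = Z + 21.4·(cos 127.0°, sin 127.0°) = (21.75, 34.81). The perpendicularity gives UP at right angles to ZU; with |UP| = 23.1 on the right of ZU, P = U + 23.1·(0.7986, 0.6018) = (40.20, 48.71). Then cos ∠TPU = PT·PU / (|PT||PU|), giving 13.47°.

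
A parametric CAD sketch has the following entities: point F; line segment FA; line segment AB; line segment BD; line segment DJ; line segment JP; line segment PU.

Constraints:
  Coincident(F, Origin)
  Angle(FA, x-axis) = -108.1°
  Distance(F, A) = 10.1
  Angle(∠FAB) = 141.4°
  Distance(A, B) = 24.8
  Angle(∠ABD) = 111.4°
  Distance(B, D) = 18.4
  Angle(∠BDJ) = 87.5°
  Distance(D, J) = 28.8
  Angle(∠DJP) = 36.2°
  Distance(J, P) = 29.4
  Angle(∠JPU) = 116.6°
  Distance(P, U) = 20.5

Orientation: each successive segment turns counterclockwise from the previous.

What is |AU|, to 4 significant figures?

41.71

F is at the origin; FA runs at -108.1° with length 10.1, so A = (-3.138, -9.600). ∠FAB = 141.4° gives AB at -69.50° from the x-axis; with |AB| = 24.8, B = (5.547, -32.83). ∠ABD = 111.4° gives BD at -0.9000° from the x-axis; with |BD| = 18.4, D = (23.95, -33.12). ∠BDJ = 87.5° gives DJ at 91.60° from the x-axis; with |DJ| = 28.8, J = (23.14, -4.330). ∠DJP = 36.2° gives JP at -124.6° from the x-axis; with |JP| = 29.4, P = (6.446, -28.53). ∠JPU = 116.6° gives PU at -61.20° from the x-axis; with |PU| = 20.5, U = (16.32, -46.49). Then |AU| = |U − A| = 41.71.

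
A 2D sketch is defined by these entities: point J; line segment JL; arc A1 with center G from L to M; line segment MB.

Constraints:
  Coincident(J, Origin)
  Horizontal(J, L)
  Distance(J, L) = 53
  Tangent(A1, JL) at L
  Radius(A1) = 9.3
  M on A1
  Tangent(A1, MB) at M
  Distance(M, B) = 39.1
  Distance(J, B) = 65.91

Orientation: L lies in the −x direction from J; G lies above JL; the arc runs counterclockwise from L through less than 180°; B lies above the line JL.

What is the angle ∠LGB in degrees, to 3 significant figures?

168°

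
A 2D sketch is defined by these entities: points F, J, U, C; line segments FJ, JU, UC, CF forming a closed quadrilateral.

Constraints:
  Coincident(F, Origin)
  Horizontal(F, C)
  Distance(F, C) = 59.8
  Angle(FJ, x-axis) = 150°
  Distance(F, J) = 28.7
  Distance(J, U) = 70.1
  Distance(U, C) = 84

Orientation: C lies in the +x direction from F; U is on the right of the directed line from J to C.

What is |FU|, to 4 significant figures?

53.26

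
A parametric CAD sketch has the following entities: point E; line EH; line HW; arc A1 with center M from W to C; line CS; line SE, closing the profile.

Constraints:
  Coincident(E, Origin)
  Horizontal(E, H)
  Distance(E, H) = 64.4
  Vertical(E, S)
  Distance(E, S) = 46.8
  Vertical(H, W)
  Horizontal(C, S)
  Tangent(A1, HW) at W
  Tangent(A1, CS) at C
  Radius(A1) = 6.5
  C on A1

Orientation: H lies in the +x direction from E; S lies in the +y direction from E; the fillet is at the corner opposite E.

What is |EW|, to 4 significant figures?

75.97

E is at the origin; EH is horizontal with |EH| = 64.4 and H on the +x side, so H = (64.40, 0.000). E and S share the same x with |ES| = 46.8 and S on the +y side, so S = (0.000, 46.80). The virtual corner opposite E is at (64.40, 46.80). A1 meets HW tangentially, so MW is at right angles to HW and the tangent condition forces MC to be normal to CS, with radius 6.5, so the center M sits 6.5 in from both sides at M = (57.90, 40.30). That places the tangent points at W = (64.40, 40.30) on HW and C = (57.90, 46.80) on CS. Then |EW| = |W − E| = 75.97.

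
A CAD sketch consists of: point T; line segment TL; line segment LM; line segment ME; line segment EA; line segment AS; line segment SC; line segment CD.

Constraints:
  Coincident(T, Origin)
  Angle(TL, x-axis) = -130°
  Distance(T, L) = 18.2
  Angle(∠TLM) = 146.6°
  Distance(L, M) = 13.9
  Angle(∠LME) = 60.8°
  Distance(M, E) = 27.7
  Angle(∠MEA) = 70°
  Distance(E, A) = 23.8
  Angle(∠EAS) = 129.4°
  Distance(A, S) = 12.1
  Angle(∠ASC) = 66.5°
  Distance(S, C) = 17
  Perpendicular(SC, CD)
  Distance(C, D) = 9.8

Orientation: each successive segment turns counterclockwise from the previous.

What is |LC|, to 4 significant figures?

3.740

T is at the origin; TL runs at -130.0° with length 18.2, so L = (-11.70, -13.94). ∠TLM = 146.6° gives LM at -96.60° from the x-axis; with |LM| = 13.9, M = (-13.30, -27.75). ∠LME = 60.8° gives ME at 22.60° from the x-axis; with |ME| = 27.7, E = (12.28, -17.10). ∠MEA = 70.0° gives EA at 132.6° from the x-axis; with |EA| = 23.8, A = (-3.833, 0.4142). ∠EAS = 129.4° gives AS at -176.8° from the x-axis; with |AS| = 12.1, S = (-15.91, -0.2612). ∠ASC = 66.5° gives SC at -63.30° from the x-axis; with |SC| = 17.0, C = (-8.276, -15.45). Then |LC| = |C − L| = 3.740.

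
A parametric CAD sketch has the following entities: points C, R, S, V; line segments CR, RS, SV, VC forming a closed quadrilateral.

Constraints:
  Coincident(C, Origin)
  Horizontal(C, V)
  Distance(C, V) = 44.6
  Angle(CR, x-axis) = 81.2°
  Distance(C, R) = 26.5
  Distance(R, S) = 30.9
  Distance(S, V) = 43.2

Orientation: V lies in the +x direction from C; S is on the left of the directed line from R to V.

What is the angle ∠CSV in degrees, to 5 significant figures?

55.334°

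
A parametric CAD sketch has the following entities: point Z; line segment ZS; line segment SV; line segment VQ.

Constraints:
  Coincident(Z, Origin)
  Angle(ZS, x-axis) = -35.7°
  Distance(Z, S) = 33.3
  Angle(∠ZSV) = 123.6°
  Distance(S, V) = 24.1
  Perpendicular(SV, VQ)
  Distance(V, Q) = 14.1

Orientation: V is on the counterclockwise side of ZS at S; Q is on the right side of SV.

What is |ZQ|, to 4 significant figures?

59.66

Z is at the origin; ZS runs at -35.7° with length 33.3, so S = 33.3·(cos -35.7°, sin -35.7°) = (27.04, -19.43). ∠ZSV = 123.6°, so SV runs at -35.7° + (180° − 123.6°) = 20.70° from the x-axis; with |SV| = 24.1, V = S + 24.1·(cos 20.70°, sin 20.70°) = (49.59, -10.91). SV is perpendicular to VQ; with |VQ| = 14.1 on the right of SV, Q = V + 14.1·(0.3535, -0.9354) = (54.57, -24.10). Then |ZQ| = |Q − Z| = 59.66.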